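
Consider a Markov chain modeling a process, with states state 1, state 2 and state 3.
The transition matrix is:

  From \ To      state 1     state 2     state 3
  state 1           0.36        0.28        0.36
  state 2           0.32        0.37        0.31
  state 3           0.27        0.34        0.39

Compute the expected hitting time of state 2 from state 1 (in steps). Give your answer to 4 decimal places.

3.3083

Let t(s) be the expected number of steps to first reach state 2 from state s, with t(state 2) = 0. Conditioning on the first step:
t(state 1) = 1 + 0.36·t(state 1) + 0.36·t(state 3)
t(state 3) = 1 + 0.27·t(state 1) + 0.39·t(state 3)
Solving: t(state 1) = 3.3083, t(state 3) = 3.1037.
Expected steps from state 1 to state 2: 3.3083.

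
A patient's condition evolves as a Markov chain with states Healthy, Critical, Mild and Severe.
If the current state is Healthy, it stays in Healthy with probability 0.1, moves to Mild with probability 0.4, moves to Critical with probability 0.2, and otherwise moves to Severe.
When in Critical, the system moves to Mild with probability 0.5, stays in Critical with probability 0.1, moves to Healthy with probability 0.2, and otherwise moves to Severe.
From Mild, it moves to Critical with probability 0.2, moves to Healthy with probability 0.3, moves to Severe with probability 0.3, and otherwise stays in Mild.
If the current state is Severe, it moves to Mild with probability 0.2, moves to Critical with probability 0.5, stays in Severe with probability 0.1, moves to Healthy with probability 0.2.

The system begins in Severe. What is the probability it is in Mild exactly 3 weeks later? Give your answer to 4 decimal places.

Propagate the distribution vector 3 weeks from Severe.
After 0 weeks: (0.0000, 0.0000, 0.0000, 1.0000)
After 1 week: (0.2000, 0.5000, 0.2000, 0.1000)
After 2 weeks: (0.2000, 0.1800, 0.3900, 0.2300)
After 3 weeks: (0.2190, 0.2510, 0.2940, 0.2360)
P(in Mild after 3 weeks) = 0.2940

0.2940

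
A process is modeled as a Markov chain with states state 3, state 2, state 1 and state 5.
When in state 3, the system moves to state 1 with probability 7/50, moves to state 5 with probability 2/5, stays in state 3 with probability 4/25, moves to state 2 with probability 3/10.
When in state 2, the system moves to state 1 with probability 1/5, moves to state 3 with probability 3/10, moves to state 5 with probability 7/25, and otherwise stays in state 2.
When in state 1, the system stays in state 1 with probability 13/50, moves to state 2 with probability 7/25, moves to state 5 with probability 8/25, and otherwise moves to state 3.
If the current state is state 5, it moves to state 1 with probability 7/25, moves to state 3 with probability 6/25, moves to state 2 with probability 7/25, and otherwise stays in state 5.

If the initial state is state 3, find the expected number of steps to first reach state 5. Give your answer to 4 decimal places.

Let t(s) be the expected number of steps to first reach state 5 from state s, with t(state 5) = 0. Conditioning on the first step:
t(state 3) = 1 + 0.16·t(state 3) + 0.3·t(state 2) + 0.14·t(state 1)
t(state 2) = 1 + 0.3·t(state 3) + 0.22·t(state 2) + 0.2·t(state 1)
t(state 1) = 1 + 0.14·t(state 3) + 0.28·t(state 2) + 0.26·t(state 1)
Solving: t(state 3) = 2.8342, t(state 2) = 3.1630, t(state 1) = 3.0843.
Expected steps from state 3 to state 5: 2.8342.

2.8342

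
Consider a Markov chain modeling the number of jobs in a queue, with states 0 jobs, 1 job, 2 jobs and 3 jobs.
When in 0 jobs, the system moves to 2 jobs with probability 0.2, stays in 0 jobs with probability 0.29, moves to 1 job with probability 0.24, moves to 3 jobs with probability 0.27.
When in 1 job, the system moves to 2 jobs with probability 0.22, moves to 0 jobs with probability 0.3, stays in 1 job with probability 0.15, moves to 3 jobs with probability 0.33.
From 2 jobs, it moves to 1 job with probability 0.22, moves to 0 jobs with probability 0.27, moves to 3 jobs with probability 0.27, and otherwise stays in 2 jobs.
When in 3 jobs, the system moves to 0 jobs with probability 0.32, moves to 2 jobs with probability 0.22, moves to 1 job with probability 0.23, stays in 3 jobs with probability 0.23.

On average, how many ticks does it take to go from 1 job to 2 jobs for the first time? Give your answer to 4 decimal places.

4.6741

Let t(s) be the expected number of ticks to first reach 2 jobs from state s, with t(2 jobs) = 0. Conditioning on the first tick:
t(0 jobs) = 1 + 0.29·t(0 jobs) + 0.24·t(1 job) + 0.27·t(3 jobs)
t(1 job) = 1 + 0.3·t(0 jobs) + 0.15·t(1 job) + 0.33·t(3 jobs)
t(3 jobs) = 1 + 0.32·t(0 jobs) + 0.23·t(1 job) + 0.23·t(3 jobs)
Solving: t(0 jobs) = 4.7665, t(1 job) = 4.6741, t(3 jobs) = 4.6757.
Expected ticks from 1 job to 2 jobs: 4.6741.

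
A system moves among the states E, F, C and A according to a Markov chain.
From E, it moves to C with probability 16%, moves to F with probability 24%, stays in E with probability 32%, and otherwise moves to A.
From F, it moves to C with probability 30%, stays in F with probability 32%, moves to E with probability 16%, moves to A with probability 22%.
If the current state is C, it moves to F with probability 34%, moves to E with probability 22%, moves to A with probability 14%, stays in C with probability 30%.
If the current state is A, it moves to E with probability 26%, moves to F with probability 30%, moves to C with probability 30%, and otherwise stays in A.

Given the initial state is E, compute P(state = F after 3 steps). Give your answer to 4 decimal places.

0.3011

Propagate the distribution vector 3 steps from E.
After 0 steps: (1.0000, 0.0000, 0.0000, 0.0000)
After 1 step: (0.3200, 0.2400, 0.1600, 0.2800)
After 2 steps: (0.2488, 0.2920, 0.2552, 0.2040)
After 3 steps: (0.2355, 0.3011, 0.2652, 0.1982)
P(in F after 3 steps) = 0.3011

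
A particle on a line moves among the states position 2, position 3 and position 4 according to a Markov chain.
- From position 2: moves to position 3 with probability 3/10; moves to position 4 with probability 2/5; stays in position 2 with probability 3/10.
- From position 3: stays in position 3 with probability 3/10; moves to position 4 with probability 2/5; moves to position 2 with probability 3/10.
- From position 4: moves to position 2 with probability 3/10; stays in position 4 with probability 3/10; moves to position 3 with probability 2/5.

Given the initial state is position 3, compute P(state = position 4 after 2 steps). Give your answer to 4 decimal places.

Sum over the intermediate state after 1 step:
P = P(position 3→position 2)·P(position 2→position 4) + P(position 3→position 3)·P(position 3→position 4) + P(position 3→position 4)·P(position 4→position 4)
  = 0.3×0.4 + 0.3×0.4 + 0.4×0.3
  = 0.1200 + 0.1200 + 0.1200 = 0.3600

0.3600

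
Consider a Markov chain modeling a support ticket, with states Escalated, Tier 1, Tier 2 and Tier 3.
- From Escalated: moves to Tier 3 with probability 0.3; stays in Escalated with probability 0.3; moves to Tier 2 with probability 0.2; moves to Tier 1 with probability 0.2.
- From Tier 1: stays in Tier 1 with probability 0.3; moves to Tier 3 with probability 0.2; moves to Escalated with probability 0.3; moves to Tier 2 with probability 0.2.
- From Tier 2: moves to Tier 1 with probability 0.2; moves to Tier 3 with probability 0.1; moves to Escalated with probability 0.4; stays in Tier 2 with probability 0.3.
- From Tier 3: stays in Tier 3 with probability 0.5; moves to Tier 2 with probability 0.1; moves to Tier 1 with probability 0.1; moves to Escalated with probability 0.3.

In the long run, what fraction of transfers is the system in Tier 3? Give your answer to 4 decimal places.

Let the stationary distribution be π with π = πP and π_1 + π_2 + π_3 + π_4 = 1.
π_1 = 0.3·π_1 + 0.3·π_2 + 0.4·π_3 + 0.3·π_4
π_2 = 0.2·π_1 + 0.3·π_2 + 0.2·π_3 + 0.1·π_4
π_3 = 0.2·π_1 + 0.2·π_2 + 0.3·π_3 + 0.1·π_4
Solving with the normalization constraint gives π = (0.3188, 0.1884, 0.1884, 0.3043).
So the stationary probability of Tier 3 is 0.3043.

0.3043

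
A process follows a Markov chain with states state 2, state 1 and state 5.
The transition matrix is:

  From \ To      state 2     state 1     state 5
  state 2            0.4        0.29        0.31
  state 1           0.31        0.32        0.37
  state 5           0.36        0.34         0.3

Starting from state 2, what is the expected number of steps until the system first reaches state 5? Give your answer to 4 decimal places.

Let t(s) be the expected number of steps to first reach state 5 from state s, with t(state 5) = 0. Conditioning on the first step:
t(state 2) = 1 + 0.4·t(state 2) + 0.29·t(state 1)
t(state 1) = 1 + 0.31·t(state 2) + 0.32·t(state 1)
Solving: t(state 2) = 3.0494, t(state 1) = 2.8607.
Expected steps from state 2 to state 5: 3.0494.

3.0494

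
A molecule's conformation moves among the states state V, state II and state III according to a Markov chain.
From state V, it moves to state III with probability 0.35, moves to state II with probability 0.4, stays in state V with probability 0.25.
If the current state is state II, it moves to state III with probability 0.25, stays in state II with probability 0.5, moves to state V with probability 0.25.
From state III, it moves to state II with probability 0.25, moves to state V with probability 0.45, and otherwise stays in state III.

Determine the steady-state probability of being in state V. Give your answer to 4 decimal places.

Let the stationary distribution be π with π = πP and π_1 + π_2 + π_3 = 1.
π_1 = 0.25·π_1 + 0.25·π_2 + 0.45·π_3
π_2 = 0.4·π_1 + 0.5·π_2 + 0.25·π_3
Solving with the normalization constraint gives π = (0.3091, 0.3952, 0.2957).
So the stationary probability of state V is 0.3091.

0.3091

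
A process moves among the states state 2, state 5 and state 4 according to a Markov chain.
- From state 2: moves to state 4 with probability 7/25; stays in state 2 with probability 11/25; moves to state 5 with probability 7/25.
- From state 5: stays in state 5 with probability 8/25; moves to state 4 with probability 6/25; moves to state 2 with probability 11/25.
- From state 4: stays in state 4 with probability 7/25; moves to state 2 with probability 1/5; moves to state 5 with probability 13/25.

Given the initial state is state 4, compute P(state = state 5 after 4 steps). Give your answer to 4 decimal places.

0.3579

Propagate the distribution vector 4 steps from state 4.
After 0 steps: (0.0000, 0.0000, 1.0000)
After 1 step: (0.2000, 0.5200, 0.2800)
After 2 steps: (0.3728, 0.3680, 0.2592)
After 3 steps: (0.3778, 0.3569, 0.2653)
After 4 steps: (0.3763, 0.3579, 0.2657)
P(in state 5 after 4 steps) = 0.3579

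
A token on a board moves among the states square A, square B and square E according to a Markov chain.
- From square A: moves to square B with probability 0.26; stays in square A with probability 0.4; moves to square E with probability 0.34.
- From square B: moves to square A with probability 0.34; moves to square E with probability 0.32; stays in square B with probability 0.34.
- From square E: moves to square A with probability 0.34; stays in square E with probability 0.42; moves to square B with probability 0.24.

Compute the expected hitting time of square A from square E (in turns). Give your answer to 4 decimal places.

Let t(s) be the expected number of turns to first reach square A from state s, with t(square A) = 0. Conditioning on the first turn:
t(square B) = 1 + 0.34·t(square B) + 0.32·t(square E)
t(square E) = 1 + 0.24·t(square B) + 0.42·t(square E)
Solving: t(square B) = 2.9412, t(square E) = 2.9412.
Expected turns from square E to square A: 2.9412.

2.9412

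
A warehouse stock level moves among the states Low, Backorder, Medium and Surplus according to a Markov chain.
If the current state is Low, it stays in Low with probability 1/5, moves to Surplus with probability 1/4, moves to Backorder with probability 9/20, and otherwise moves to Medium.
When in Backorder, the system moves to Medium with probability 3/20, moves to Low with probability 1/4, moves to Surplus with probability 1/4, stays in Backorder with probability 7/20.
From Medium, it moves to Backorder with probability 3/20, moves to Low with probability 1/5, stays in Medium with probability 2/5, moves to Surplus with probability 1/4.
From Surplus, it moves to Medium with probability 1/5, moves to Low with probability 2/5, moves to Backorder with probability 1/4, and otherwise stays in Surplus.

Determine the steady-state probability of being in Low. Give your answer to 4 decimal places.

Let the stationary distribution be π with π = πP and π_1 + π_2 + π_3 + π_4 = 1.
π_1 = 0.2·π_1 + 0.25·π_2 + 0.2·π_3 + 0.4·π_4
π_2 = 0.45·π_1 + 0.35·π_2 + 0.15·π_3 + 0.25·π_4
π_3 = 0.1·π_1 + 0.15·π_2 + 0.4·π_3 + 0.2·π_4
Solving with the normalization constraint gives π = (0.2611, 0.3138, 0.1977, 0.2273).
So the stationary probability of Low is 0.2611.

0.2611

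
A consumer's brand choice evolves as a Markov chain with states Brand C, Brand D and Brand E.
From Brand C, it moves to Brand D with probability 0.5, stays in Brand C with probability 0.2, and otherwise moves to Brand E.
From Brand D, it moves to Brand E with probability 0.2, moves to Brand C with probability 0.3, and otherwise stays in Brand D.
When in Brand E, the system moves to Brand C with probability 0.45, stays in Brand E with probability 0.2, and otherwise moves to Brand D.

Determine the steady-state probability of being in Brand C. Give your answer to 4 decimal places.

Let the stationary distribution be π with π = πP and π_1 + π_2 + π_3 = 1.
π_1 = 0.2·π_1 + 0.3·π_2 + 0.45·π_3
π_2 = 0.5·π_1 + 0.5·π_2 + 0.35·π_3
Solving with the normalization constraint gives π = (0.3041, 0.4654, 0.2304).
So the stationary probability of Brand C is 0.3041.

0.3041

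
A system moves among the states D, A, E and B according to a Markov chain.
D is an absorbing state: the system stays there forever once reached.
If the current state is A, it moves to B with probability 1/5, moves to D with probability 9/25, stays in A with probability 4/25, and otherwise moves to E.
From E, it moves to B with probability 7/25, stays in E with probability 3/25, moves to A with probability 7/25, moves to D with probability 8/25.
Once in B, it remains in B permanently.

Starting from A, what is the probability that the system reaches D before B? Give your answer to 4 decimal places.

Let h(s) be the probability of absorption at D starting from transient state s. Then h(D) = 1 and h(B) = 0. By first-step analysis:
h(A) = 0.36·1 + 0.16·h(A) + 0.28·h(E) + 0.2·0
h(E) = 0.32·1 + 0.28·h(A) + 0.12·h(E) + 0.28·0
Solving: h(A) = 0.6150, h(E) = 0.5593.
Starting from A, the probability is 0.6150.

0.6150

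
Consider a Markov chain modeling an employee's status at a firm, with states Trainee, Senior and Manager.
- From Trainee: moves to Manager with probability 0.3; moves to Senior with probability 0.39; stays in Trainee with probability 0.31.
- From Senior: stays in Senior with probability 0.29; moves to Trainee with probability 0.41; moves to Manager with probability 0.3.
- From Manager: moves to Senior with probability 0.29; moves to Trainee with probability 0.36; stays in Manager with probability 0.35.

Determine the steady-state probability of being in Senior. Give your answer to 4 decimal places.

Let the stationary distribution be π with π = πP and π_1 + π_2 + π_3 = 1.
π_1 = 0.31·π_1 + 0.41·π_2 + 0.36·π_3
π_2 = 0.39·π_1 + 0.29·π_2 + 0.29·π_3
Solving with the normalization constraint gives π = (0.3584, 0.3258, 0.3158).
So the stationary probability of Senior is 0.3258.

0.3258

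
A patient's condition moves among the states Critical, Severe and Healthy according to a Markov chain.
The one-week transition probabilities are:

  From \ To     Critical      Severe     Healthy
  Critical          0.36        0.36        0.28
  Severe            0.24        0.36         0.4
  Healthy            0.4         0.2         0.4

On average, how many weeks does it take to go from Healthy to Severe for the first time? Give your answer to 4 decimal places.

3.8235

Let t(s) be the expected number of weeks to first reach Severe from state s, with t(Severe) = 0. Conditioning on the first week:
t(Critical) = 1 + 0.36·t(Critical) + 0.28·t(Healthy)
t(Healthy) = 1 + 0.4·t(Critical) + 0.4·t(Healthy)
Solving: t(Critical) = 3.2353, t(Healthy) = 3.8235.
Expected weeks from Healthy to Severe: 3.8235.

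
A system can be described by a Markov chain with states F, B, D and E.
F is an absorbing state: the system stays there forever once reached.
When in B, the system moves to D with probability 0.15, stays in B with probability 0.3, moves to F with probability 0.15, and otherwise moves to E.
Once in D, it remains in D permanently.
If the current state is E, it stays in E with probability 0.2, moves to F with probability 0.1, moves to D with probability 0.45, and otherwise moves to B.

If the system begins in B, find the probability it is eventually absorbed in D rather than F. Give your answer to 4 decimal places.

0.6522

Let h(s) be the probability of absorption at D starting from transient state s. Then h(D) = 1 and h(F) = 0. By first-step analysis:
h(B) = 0.15·0 + 0.3·h(B) + 0.15·1 + 0.4·h(E)
h(E) = 0.1·0 + 0.25·h(B) + 0.45·1 + 0.2·h(E)
Solving: h(B) = 0.6522, h(E) = 0.7663.
Starting from B, the probability is 0.6522.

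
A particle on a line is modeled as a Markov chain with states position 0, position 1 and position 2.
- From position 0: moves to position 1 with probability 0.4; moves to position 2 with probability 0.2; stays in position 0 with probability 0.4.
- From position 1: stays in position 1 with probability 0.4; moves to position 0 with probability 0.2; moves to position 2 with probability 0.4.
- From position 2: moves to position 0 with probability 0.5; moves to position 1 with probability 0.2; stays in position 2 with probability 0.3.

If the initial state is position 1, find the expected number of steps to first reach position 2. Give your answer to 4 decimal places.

2.8571

Let t(s) be the expected number of steps to first reach position 2 from state s, with t(position 2) = 0. Conditioning on the first step:
t(position 0) = 1 + 0.4·t(position 0) + 0.4·t(position 1)
t(position 1) = 1 + 0.2·t(position 0) + 0.4·t(position 1)
Solving: t(position 0) = 3.5714, t(position 1) = 2.8571.
Expected steps from position 1 to position 2: 2.8571.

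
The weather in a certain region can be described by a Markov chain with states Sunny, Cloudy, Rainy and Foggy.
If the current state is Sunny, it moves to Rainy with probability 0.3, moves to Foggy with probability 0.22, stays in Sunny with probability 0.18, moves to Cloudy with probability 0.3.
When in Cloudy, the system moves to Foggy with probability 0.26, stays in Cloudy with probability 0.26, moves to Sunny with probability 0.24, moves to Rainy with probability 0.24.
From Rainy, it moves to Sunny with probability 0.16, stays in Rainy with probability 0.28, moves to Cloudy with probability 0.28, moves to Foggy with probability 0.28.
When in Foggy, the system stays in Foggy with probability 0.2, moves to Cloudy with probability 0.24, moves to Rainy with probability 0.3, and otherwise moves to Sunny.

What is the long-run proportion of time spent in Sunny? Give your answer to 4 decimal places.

Let the stationary distribution be π with π = πP and π_1 + π_2 + π_3 + π_4 = 1.
π_1 = 0.18·π_1 + 0.24·π_2 + 0.16·π_3 + 0.26·π_4
π_2 = 0.3·π_1 + 0.26·π_2 + 0.28·π_3 + 0.24·π_4
π_3 = 0.3·π_1 + 0.24·π_2 + 0.28·π_3 + 0.3·π_4
Solving with the normalization constraint gives π = (0.2100, 0.2691, 0.2783, 0.2426).
So the stationary probability of Sunny is 0.2100.

0.2100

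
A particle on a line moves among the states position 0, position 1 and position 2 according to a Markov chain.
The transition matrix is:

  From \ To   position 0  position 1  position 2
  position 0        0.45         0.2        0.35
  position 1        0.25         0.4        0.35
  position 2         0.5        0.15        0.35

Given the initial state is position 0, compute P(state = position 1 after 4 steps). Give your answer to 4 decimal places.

Propagate the distribution vector 4 steps from position 0.
After 0 steps: (1.0000, 0.0000, 0.0000)
After 1 step: (0.4500, 0.2000, 0.3500)
After 2 steps: (0.4275, 0.2225, 0.3500)
After 3 steps: (0.4230, 0.2270, 0.3500)
After 4 steps: (0.4221, 0.2279, 0.3500)
P(in position 1 after 4 steps) = 0.2279

0.2279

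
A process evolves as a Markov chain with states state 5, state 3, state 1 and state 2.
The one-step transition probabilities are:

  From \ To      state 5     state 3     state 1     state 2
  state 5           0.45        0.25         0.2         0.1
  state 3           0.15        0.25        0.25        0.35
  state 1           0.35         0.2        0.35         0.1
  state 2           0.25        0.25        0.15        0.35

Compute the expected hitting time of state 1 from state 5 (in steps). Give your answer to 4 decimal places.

4.9587

Let t(s) be the expected number of steps to first reach state 1 from state s, with t(state 1) = 0. Conditioning on the first step:
t(state 5) = 1 + 0.45·t(state 5) + 0.25·t(state 3) + 0.1·t(state 2)
t(state 3) = 1 + 0.15·t(state 5) + 0.25·t(state 3) + 0.35·t(state 2)
t(state 2) = 1 + 0.25·t(state 5) + 0.25·t(state 3) + 0.35·t(state 2)
Solving: t(state 5) = 4.9587, t(state 3) = 4.7934, t(state 2) = 5.2893.
Expected steps from state 5 to state 1: 4.9587.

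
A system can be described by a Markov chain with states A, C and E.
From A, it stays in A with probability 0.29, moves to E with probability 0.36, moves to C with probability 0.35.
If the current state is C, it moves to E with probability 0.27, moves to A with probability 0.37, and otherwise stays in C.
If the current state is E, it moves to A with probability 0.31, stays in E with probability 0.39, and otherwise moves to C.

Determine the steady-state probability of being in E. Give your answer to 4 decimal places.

0.3399

Let the stationary distribution be π with π = πP and π_1 + π_2 + π_3 = 1.
π_1 = 0.29·π_1 + 0.37·π_2 + 0.31·π_3
π_2 = 0.35·π_1 + 0.36·π_2 + 0.3·π_3
Solving with the normalization constraint gives π = (0.3237, 0.3364, 0.3399).
So the stationary probability of E is 0.3399.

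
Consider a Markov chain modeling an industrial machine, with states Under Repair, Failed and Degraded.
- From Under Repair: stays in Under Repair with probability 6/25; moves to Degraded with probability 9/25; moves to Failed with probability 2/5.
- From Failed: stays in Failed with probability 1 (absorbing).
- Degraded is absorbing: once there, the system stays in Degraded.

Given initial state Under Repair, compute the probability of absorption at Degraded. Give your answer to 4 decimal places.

Let h(s) be the probability of absorption at Degraded starting from transient state s. Then h(Degraded) = 1 and h(Failed) = 0. By first-step analysis:
h(Under Repair) = 0.24·h(Under Repair) + 0.4·0 + 0.36·1
Solving: h(Under Repair) = 0.4737.
Starting from Under Repair, the probability is 0.4737.

0.4737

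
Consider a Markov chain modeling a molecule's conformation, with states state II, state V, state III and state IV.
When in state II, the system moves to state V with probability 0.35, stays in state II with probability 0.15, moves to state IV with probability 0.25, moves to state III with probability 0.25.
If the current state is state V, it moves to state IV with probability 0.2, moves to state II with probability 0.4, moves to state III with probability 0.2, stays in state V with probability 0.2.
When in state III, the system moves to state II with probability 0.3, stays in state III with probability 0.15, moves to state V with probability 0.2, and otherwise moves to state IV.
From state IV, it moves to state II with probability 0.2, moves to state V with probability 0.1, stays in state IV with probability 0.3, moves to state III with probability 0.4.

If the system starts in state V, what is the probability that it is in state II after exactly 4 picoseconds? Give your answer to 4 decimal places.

Propagate the distribution vector 4 picoseconds from state V.
After 0 picoseconds: (0.0000, 1.0000, 0.0000, 0.0000)
After 1 picosecond: (0.4000, 0.2000, 0.2000, 0.2000)
After 2 picoseconds: (0.2400, 0.2400, 0.2500, 0.2700)
After 3 picoseconds: (0.2610, 0.2090, 0.2535, 0.2765)
After 4 picoseconds: (0.2541, 0.2115, 0.2557, 0.2787)
P(in state II after 4 picoseconds) = 0.2541

0.2541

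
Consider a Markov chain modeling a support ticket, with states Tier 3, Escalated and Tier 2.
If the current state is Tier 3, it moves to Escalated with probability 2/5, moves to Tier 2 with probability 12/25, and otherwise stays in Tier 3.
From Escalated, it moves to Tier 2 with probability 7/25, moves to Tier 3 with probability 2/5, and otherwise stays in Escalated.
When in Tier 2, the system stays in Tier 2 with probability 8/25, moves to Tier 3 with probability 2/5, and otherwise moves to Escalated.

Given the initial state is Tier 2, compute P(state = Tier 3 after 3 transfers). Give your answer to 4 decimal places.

0.3194

Propagate the distribution vector 3 transfers from Tier 2.
After 0 transfers: (0.0000, 0.0000, 1.0000)
After 1 transfer: (0.4000, 0.2800, 0.3200)
After 2 transfers: (0.2880, 0.3392, 0.3728)
After 3 transfers: (0.3194, 0.3281, 0.3525)
P(in Tier 3 after 3 transfers) = 0.3194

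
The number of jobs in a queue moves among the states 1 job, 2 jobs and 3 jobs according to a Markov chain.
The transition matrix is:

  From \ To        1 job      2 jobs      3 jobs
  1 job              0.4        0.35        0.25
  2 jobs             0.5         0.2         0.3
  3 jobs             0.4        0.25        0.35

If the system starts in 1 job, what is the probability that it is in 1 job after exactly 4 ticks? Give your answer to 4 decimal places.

0.4280

Propagate the distribution vector 4 ticks from 1 job.
After 0 ticks: (1.0000, 0.0000, 0.0000)
After 1 tick: (0.4000, 0.3500, 0.2500)
After 2 ticks: (0.4350, 0.2725, 0.2925)
After 3 ticks: (0.4273, 0.2799, 0.2929)
After 4 ticks: (0.4280, 0.2787, 0.2933)
P(in 1 job after 4 ticks) = 0.4280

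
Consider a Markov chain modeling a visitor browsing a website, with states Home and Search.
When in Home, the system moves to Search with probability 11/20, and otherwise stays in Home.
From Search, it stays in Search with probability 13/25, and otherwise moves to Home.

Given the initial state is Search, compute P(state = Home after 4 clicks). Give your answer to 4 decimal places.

0.4660

Propagate the distribution vector 4 clicks from Search.
After 0 clicks: (0.0000, 1.0000)
After 1 click: (0.4800, 0.5200)
After 2 clicks: (0.4656, 0.5344)
After 3 clicks: (0.4660, 0.5340)
After 4 clicks: (0.4660, 0.5340)
P(in Home after 4 clicks) = 0.4660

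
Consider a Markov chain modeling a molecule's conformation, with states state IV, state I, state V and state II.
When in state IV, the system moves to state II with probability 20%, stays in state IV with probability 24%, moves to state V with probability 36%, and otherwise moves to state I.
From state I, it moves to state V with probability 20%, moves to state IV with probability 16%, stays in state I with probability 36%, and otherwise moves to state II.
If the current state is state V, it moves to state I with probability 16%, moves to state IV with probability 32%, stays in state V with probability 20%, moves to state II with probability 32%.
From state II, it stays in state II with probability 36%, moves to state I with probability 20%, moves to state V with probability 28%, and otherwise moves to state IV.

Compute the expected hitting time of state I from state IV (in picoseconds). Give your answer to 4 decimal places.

5.3090

Let t(s) be the expected number of picoseconds to first reach state I from state s, with t(state I) = 0. Conditioning on the first picosecond:
t(state IV) = 1 + 0.24·t(state IV) + 0.36·t(state V) + 0.2·t(state II)
t(state V) = 1 + 0.32·t(state IV) + 0.2·t(state V) + 0.32·t(state II)
t(state II) = 1 + 0.16·t(state IV) + 0.28·t(state V) + 0.36·t(state II)
Solving: t(state IV) = 5.3090, t(state V) = 5.4903, t(state II) = 5.2918.
Expected picoseconds from state IV to state I: 5.3090.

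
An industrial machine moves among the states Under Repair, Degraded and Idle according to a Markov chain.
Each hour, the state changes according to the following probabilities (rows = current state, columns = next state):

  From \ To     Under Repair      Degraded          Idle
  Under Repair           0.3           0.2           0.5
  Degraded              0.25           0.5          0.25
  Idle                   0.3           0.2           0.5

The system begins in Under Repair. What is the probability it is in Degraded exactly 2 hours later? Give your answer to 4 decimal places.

0.2600

Sum over the intermediate state after 1 hour:
P = P(Under Repair→Under Repair)·P(Under Repair→Degraded) + P(Under Repair→Degraded)·P(Degraded→Degraded) + P(Under Repair→Idle)·P(Idle→Degraded)
  = 0.3×0.2 + 0.2×0.5 + 0.5×0.2
  = 0.0600 + 0.1000 + 0.1000 = 0.2600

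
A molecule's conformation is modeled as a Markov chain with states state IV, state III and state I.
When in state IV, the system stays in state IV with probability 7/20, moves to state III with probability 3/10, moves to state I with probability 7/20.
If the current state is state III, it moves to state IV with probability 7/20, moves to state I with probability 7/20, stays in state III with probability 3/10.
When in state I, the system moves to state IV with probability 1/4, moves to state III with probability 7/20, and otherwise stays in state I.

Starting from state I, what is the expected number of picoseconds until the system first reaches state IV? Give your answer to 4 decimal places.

Let t(s) be the expected number of picoseconds to first reach state IV from state s, with t(state IV) = 0. Conditioning on the first picosecond:
t(state III) = 1 + 0.3·t(state III) + 0.35·t(state I)
t(state I) = 1 + 0.35·t(state III) + 0.4·t(state I)
Solving: t(state III) = 3.1933, t(state I) = 3.5294.
Expected picoseconds from state I to state IV: 3.5294.

3.5294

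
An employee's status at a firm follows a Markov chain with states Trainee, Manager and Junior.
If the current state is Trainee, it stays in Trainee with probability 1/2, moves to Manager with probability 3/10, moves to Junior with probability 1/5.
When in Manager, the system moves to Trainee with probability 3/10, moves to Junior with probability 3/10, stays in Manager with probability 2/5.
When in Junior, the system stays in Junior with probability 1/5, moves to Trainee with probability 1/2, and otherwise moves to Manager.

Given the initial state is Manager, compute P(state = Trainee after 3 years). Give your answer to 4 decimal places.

Propagate the distribution vector 3 years from Manager.
After 0 years: (0.0000, 1.0000, 0.0000)
After 1 year: (0.3000, 0.4000, 0.3000)
After 2 years: (0.4200, 0.3400, 0.2400)
After 3 years: (0.4320, 0.3340, 0.2340)
P(in Trainee after 3 years) = 0.4320

0.4320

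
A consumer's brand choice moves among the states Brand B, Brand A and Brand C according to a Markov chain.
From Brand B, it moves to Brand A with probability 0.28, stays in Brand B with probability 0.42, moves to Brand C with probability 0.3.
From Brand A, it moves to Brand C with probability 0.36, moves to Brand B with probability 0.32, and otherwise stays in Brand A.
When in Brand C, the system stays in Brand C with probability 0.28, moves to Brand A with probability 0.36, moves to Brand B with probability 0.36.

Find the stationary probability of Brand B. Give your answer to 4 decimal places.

0.3695

Let the stationary distribution be π with π = πP and π_1 + π_2 + π_3 = 1.
π_1 = 0.42·π_1 + 0.32·π_2 + 0.36·π_3
π_2 = 0.28·π_1 + 0.32·π_2 + 0.36·π_3
Solving with the normalization constraint gives π = (0.3695, 0.3177, 0.3128).
So the stationary probability of Brand B is 0.3695.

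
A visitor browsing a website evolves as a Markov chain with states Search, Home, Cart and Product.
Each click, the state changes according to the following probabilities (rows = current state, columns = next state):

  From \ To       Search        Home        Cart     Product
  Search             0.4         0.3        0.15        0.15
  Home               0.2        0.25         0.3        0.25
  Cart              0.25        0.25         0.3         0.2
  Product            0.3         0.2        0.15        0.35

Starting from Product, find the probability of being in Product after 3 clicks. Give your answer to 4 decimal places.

0.2344

Propagate the distribution vector 3 clicks from Product.
After 0 clicks: (0.0000, 0.0000, 0.0000, 1.0000)
After 1 click: (0.3000, 0.2000, 0.1500, 0.3500)
After 2 clicks: (0.3025, 0.2475, 0.2025, 0.2475)
After 3 clicks: (0.2954, 0.2528, 0.2175, 0.2344)
P(in Product after 3 clicks) = 0.2344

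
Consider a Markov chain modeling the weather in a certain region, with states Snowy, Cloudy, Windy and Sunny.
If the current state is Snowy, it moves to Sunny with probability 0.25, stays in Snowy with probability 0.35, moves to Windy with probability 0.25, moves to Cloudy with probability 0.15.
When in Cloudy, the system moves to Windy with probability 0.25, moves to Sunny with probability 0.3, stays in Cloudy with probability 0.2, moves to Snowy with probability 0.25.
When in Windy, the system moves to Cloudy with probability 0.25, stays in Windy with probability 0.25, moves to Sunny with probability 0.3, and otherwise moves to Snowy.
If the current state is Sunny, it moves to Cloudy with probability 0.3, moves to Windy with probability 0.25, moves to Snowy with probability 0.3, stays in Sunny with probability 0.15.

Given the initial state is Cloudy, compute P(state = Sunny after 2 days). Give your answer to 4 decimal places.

Propagate the distribution vector 2 days from Cloudy.
After 0 days: (0.0000, 1.0000, 0.0000, 0.0000)
After 1 day: (0.2500, 0.2000, 0.2500, 0.3000)
After 2 days: (0.2775, 0.2300, 0.2500, 0.2425)
P(in Sunny after 2 days) = 0.2425

0.2425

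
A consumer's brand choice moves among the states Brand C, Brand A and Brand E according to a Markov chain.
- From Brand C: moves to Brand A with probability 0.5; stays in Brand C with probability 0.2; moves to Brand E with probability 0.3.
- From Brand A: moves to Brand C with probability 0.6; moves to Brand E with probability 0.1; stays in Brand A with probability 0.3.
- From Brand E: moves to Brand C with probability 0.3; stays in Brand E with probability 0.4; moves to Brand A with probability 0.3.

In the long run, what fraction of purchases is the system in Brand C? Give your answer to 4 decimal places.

Let the stationary distribution be π with π = πP and π_1 + π_2 + π_3 = 1.
π_1 = 0.2·π_1 + 0.6·π_2 + 0.3·π_3
π_2 = 0.5·π_1 + 0.3·π_2 + 0.3·π_3
Solving with the normalization constraint gives π = (0.3750, 0.3750, 0.2500).
So the stationary probability of Brand C is 0.3750.

0.3750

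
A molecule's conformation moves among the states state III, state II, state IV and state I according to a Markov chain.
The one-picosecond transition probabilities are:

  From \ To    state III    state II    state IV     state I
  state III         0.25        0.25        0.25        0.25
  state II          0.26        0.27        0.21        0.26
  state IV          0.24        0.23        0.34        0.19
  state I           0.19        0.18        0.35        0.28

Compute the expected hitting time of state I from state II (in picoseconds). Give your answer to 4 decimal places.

Let t(s) be the expected number of picoseconds to first reach state I from state s, with t(state I) = 0. Conditioning on the first picosecond:
t(state III) = 1 + 0.25·t(state III) + 0.25·t(state II) + 0.25·t(state IV)
t(state II) = 1 + 0.26·t(state III) + 0.27·t(state II) + 0.21·t(state IV)
t(state IV) = 1 + 0.24·t(state III) + 0.23·t(state II) + 0.34·t(state IV)
Solving: t(state III) = 4.2253, t(state II) = 4.1707, t(state IV) = 4.5050.
Expected picoseconds from state II to state I: 4.1707.

4.1707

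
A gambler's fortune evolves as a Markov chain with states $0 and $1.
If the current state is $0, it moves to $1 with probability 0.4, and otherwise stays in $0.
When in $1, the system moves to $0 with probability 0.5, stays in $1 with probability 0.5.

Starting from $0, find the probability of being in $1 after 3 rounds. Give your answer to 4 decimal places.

0.4440

Propagate the distribution vector 3 rounds from $0.
After 0 rounds: (1.0000, 0.0000)
After 1 round: (0.6000, 0.4000)
After 2 rounds: (0.5600, 0.4400)
After 3 rounds: (0.5560, 0.4440)
P(in $1 after 3 rounds) = 0.4440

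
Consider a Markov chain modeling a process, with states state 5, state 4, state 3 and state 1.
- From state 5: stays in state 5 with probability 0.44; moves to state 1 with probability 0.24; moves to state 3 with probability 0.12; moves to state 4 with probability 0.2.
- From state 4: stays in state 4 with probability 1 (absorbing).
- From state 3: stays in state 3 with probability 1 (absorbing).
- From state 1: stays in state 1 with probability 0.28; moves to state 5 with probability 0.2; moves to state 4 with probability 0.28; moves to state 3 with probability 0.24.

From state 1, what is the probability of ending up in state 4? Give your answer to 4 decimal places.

0.5541

Let h(s) be the probability of absorption at state 4 starting from transient state s. Then h(state 4) = 1 and h(state 3) = 0. By first-step analysis:
h(state 5) = 0.44·h(state 5) + 0.2·1 + 0.12·0 + 0.24·h(state 1)
h(state 1) = 0.2·h(state 5) + 0.28·1 + 0.24·0 + 0.28·h(state 1)
Solving: h(state 5) = 0.5946, h(state 1) = 0.5541.
Starting from state 1, the probability is 0.5541.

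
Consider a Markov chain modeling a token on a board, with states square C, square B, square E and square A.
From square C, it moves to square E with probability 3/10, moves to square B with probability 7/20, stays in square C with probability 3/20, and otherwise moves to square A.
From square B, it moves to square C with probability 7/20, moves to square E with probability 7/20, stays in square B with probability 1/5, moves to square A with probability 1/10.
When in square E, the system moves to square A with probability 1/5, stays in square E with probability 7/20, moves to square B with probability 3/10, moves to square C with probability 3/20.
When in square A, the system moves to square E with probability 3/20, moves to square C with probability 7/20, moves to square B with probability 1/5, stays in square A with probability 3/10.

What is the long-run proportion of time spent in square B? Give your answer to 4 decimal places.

0.2662

Let the stationary distribution be π with π = πP and π_1 + π_2 + π_3 + π_4 = 1.
π_1 = 0.15·π_1 + 0.35·π_2 + 0.15·π_3 + 0.35·π_4
π_2 = 0.35·π_1 + 0.2·π_2 + 0.3·π_3 + 0.2·π_4
π_3 = 0.3·π_1 + 0.35·π_2 + 0.35·π_3 + 0.15·π_4
Solving with the normalization constraint gives π = (0.2418, 0.2662, 0.2994, 0.1926).
So the stationary probability of square B is 0.2662.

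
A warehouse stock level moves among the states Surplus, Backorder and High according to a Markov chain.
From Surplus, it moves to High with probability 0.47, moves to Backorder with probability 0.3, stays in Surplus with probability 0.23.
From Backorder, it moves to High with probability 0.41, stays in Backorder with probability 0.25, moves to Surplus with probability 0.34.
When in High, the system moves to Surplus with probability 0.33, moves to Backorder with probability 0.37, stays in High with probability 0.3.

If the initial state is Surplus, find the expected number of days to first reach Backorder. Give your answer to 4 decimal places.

Let t(s) be the expected number of days to first reach Backorder from state s, with t(Backorder) = 0. Conditioning on the first day:
t(Surplus) = 1 + 0.23·t(Surplus) + 0.47·t(High)
t(High) = 1 + 0.33·t(Surplus) + 0.3·t(High)
Solving: t(Surplus) = 3.0477, t(High) = 2.8653.
Expected days from Surplus to Backorder: 3.0477.

3.0477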